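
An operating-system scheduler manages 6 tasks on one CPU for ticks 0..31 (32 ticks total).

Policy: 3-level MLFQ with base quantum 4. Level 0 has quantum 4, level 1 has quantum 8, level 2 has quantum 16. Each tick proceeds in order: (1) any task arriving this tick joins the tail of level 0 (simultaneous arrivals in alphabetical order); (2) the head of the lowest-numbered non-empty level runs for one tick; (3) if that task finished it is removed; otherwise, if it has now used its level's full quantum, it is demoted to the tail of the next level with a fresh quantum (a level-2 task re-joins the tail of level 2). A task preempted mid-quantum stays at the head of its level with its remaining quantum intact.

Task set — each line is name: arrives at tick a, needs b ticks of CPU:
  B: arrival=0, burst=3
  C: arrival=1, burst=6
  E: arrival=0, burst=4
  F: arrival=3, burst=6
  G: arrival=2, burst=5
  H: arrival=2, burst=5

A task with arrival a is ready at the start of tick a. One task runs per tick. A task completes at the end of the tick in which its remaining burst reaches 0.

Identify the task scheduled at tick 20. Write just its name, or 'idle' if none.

running at tick 20 = F

t=0: L0/L1/L2 = BE/-/- → run B
t=1: L0/L1/L2 = BEC/-/- → run B
t=2: L0/L1/L2 = BECGH/-/- → run B
t=3: L0/L1/L2 = ECGHF/-/- → run E
t=4: L0/L1/L2 = ECGHF/-/- → run E
t=5: L0/L1/L2 = ECGHF/-/- → run E
t=6: L0/L1/L2 = ECGHF/-/- → run E
t=7: L0/L1/L2 = CGHF/-/- → run C
t=8: L0/L1/L2 = CGHF/-/- → run C
t=9: L0/L1/L2 = CGHF/-/- → run C
t=10: L0/L1/L2 = CGHF/-/- → run C
t=11: L0/L1/L2 = GHF/C/- → run G
t=12: L0/L1/L2 = GHF/C/- → run G
t=13: L0/L1/L2 = GHF/C/- → run G
t=14: L0/L1/L2 = GHF/C/- → run G
t=15: L0/L1/L2 = HF/CG/- → run H
t=16: L0/L1/L2 = HF/CG/- → run H
t=17: L0/L1/L2 = HF/CG/- → run H
t=18: L0/L1/L2 = HF/CG/- → run H
t=19: L0/L1/L2 = F/CGH/- → run F
t=20: L0/L1/L2 = F/CGH/- → run F
t=21: L0/L1/L2 = F/CGH/- → run F
t=22: L0/L1/L2 = F/CGH/- → run F
t=23: L0/L1/L2 = -/CGHF/- → run C
t=24: L0/L1/L2 = -/CGHF/- → run C
t=25: L0/L1/L2 = -/GHF/- → run G
t=26: L0/L1/L2 = -/HF/- → run H
t=27: L0/L1/L2 = -/F/- → run F
t=28: L0/L1/L2 = -/F/- → run F
t=29: (idle)
t=30: (idle)
t=31: (idle)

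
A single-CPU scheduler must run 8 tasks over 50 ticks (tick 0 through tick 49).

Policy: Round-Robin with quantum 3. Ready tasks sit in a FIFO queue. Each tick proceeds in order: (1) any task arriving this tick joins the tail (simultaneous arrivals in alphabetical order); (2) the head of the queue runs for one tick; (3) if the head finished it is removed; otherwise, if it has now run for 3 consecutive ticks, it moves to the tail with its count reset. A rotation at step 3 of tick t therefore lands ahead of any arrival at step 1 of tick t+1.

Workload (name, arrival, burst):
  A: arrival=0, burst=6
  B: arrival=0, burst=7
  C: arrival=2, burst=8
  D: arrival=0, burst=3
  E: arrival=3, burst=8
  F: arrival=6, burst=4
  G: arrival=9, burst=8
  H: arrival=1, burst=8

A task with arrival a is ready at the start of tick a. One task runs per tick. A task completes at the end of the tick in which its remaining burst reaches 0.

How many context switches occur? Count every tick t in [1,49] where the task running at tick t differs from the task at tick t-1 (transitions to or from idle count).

context switches = 18

t=0: queue=[A,B,D] q_used=0 → run A
t=1: queue=[A,B,D,H] q_used=1 → run A
t=2: queue=[A,B,D,H,C] q_used=2 → run A
t=3: queue=[B,D,H,C,A,E] q_used=0 → run B
t=4: queue=[B,D,H,C,A,E] q_used=1 → run B
t=5: queue=[B,D,H,C,A,E] q_used=2 → run B
t=6: queue=[D,H,C,A,E,B,F] q_used=0 → run D
t=7: queue=[D,H,C,A,E,B,F] q_used=1 → run D
t=8: queue=[D,H,C,A,E,B,F] q_used=2 → run D
t=9: queue=[H,C,A,E,B,F,G] q_used=0 → run H
t=10: queue=[H,C,A,E,B,F,G] q_used=1 → run H
t=11: queue=[H,C,A,E,B,F,G] q_used=2 → run H
t=12: queue=[C,A,E,B,F,G,H] q_used=0 → run C
t=13: queue=[C,A,E,B,F,G,H] q_used=1 → run C
t=14: queue=[C,A,E,B,F,G,H] q_used=2 → run C
t=15: queue=[A,E,B,F,G,H,C] q_used=0 → run A
t=16: queue=[A,E,B,F,G,H,C] q_used=1 → run A
t=17: queue=[A,E,B,F,G,H,C] q_used=2 → run A
t=18: queue=[E,B,F,G,H,C] q_used=0 → run E
t=19: queue=[E,B,F,G,H,C] q_used=1 → run E
t=20: queue=[E,B,F,G,H,C] q_used=2 → run E
t=21: queue=[B,F,G,H,C,E] q_used=0 → run B
t=22: queue=[B,F,G,H,C,E] q_used=1 → run B
t=23: queue=[B,F,G,H,C,E] q_used=2 → run B
t=24: queue=[F,G,H,C,E,B] q_used=0 → run F
t=25: queue=[F,G,H,C,E,B] q_used=1 → run F
t=26: queue=[F,G,H,C,E,B] q_used=2 → run F
t=27: queue=[G,H,C,E,B,F] q_used=0 → run G
t=28: queue=[G,H,C,E,B,F] q_used=1 → run G
t=29: queue=[G,H,C,E,B,F] q_used=2 → run G
t=30: queue=[H,C,E,B,F,G] q_used=0 → run H
t=31: queue=[H,C,E,B,F,G] q_used=1 → run H
t=32: queue=[H,C,E,B,F,G] q_used=2 → run H
t=33: queue=[C,E,B,F,G,H] q_used=0 → run C
t=34: queue=[C,E,B,F,G,H] q_used=1 → run C
t=35: queue=[C,E,B,F,G,H] q_used=2 → run C
t=36: queue=[E,B,F,G,H,C] q_used=0 → run E
t=37: queue=[E,B,F,G,H,C] q_used=1 → run E
t=38: queue=[E,B,F,G,H,C] q_used=2 → run E
t=39: queue=[B,F,G,H,C,E] q_used=0 → run B
t=40: queue=[F,G,H,C,E] q_used=0 → run F
t=41: queue=[G,H,C,E] q_used=0 → run G
t=42: queue=[G,H,C,E] q_used=1 → run G
t=43: queue=[G,H,C,E] q_used=2 → run G
t=44: queue=[H,C,E,G] q_used=0 → run H
t=45: queue=[H,C,E,G] q_used=1 → run H
t=46: queue=[C,E,G] q_used=0 → run C
t=47: queue=[C,E,G] q_used=1 → run C
t=48: queue=[E,G] q_used=0 → run E
t=49: queue=[E,G] q_used=1 → run E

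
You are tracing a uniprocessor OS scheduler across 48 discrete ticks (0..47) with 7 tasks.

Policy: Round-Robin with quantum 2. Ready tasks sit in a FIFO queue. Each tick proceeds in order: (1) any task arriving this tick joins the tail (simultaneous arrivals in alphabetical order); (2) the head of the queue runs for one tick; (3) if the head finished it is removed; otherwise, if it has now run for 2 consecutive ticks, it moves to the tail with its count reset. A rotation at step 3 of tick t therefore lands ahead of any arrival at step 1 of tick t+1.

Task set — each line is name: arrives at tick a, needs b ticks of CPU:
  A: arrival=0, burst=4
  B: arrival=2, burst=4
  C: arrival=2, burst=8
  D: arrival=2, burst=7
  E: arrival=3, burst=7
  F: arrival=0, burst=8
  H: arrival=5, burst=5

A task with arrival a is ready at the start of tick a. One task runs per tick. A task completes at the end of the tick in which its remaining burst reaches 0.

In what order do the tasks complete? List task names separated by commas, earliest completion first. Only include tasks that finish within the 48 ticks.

t=0: queue=[A,F] q_used=0 → run A
t=1: queue=[A,F] q_used=1 → run A
t=2: queue=[F,A,B,C,D] q_used=0 → run F
t=3: queue=[F,A,B,C,D,E] q_used=1 → run F
t=4: queue=[A,B,C,D,E,F] q_used=0 → run A
t=5: queue=[A,B,C,D,E,F,H] q_used=1 → run A
t=6: queue=[B,C,D,E,F,H] q_used=0 → run B
t=7: queue=[B,C,D,E,F,H] q_used=1 → run B
t=8: queue=[C,D,E,F,H,B] q_used=0 → run C
t=9: queue=[C,D,E,F,H,B] q_used=1 → run C
t=10: queue=[D,E,F,H,B,C] q_used=0 → run D
t=11: queue=[D,E,F,H,B,C] q_used=1 → run D
t=12: queue=[E,F,H,B,C,D] q_used=0 → run E
t=13: queue=[E,F,H,B,C,D] q_used=1 → run E
t=14: queue=[F,H,B,C,D,E] q_used=0 → run F
t=15: queue=[F,H,B,C,D,E] q_used=1 → run F
t=16: queue=[H,B,C,D,E,F] q_used=0 → run H
t=17: queue=[H,B,C,D,E,F] q_used=1 → run H
t=18: queue=[B,C,D,E,F,H] q_used=0 → run B
t=19: queue=[B,C,D,E,F,H] q_used=1 → run B
t=20: queue=[C,D,E,F,H] q_used=0 → run C
t=21: queue=[C,D,E,F,H] q_used=1 → run C
t=22: queue=[D,E,F,H,C] q_used=0 → run D
t=23: queue=[D,E,F,H,C] q_used=1 → run D
t=24: queue=[E,F,H,C,D] q_used=0 → run E
t=25: queue=[E,F,H,C,D] q_used=1 → run E
t=26: queue=[F,H,C,D,E] q_used=0 → run F
t=27: queue=[F,H,C,D,E] q_used=1 → run F
t=28: queue=[H,C,D,E,F] q_used=0 → run H
t=29: queue=[H,C,D,E,F] q_used=1 → run H
t=30: queue=[C,D,E,F,H] q_used=0 → run C
t=31: queue=[C,D,E,F,H] q_used=1 → run C
t=32: queue=[D,E,F,H,C] q_used=0 → run D
t=33: queue=[D,E,F,H,C] q_used=1 → run D
t=34: queue=[E,F,H,C,D] q_used=0 → run E
t=35: queue=[E,F,H,C,D] q_used=1 → run E
t=36: queue=[F,H,C,D,E] q_used=0 → run F
t=37: queue=[F,H,C,D,E] q_used=1 → run F
t=38: queue=[H,C,D,E] q_used=0 → run H
t=39: queue=[C,D,E] q_used=0 → run C
t=40: queue=[C,D,E] q_used=1 → run C
t=41: queue=[D,E] q_used=0 → run D
t=42: queue=[E] q_used=0 → run E
t=43: (idle)
t=44: (idle)
t=45: (idle)
t=46: (idle)
t=47: (idle)

completion order = A, B, F, H, C, D, E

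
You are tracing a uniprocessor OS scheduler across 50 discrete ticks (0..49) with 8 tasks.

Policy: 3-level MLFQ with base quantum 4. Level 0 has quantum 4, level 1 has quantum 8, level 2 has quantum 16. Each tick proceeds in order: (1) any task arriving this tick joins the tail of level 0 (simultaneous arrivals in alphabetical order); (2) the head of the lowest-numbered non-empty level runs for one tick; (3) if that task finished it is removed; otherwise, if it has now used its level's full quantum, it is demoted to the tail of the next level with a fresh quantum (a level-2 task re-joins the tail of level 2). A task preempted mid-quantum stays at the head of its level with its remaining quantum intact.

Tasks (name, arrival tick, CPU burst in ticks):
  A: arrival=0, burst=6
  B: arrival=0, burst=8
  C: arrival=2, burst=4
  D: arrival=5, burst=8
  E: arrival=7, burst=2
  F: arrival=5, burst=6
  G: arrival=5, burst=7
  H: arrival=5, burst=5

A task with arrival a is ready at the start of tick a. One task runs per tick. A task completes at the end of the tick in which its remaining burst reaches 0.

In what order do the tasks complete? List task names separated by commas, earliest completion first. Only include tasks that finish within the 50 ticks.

completion order = C, E, A, B, D, F, G, H

t=0: L0/L1/L2 = AB/-/- → run A
t=1: L0/L1/L2 = AB/-/- → run A
t=2: L0/L1/L2 = ABC/-/- → run A
t=3: L0/L1/L2 = ABC/-/- → run A
t=4: L0/L1/L2 = BC/A/- → run B
t=5: L0/L1/L2 = BCDFGH/A/- → run B
t=6: L0/L1/L2 = BCDFGH/A/- → run B
t=7: L0/L1/L2 = BCDFGHE/A/- → run B
t=8: L0/L1/L2 = CDFGHE/AB/- → run C
t=9: L0/L1/L2 = CDFGHE/AB/- → run C
t=10: L0/L1/L2 = CDFGHE/AB/- → run C
t=11: L0/L1/L2 = CDFGHE/AB/- → run C
t=12: L0/L1/L2 = DFGHE/AB/- → run D
t=13: L0/L1/L2 = DFGHE/AB/- → run D
t=14: L0/L1/L2 = DFGHE/AB/- → run D
t=15: L0/L1/L2 = DFGHE/AB/- → run D
t=16: L0/L1/L2 = FGHE/ABD/- → run F
t=17: L0/L1/L2 = FGHE/ABD/- → run F
t=18: L0/L1/L2 = FGHE/ABD/- → run F
t=19: L0/L1/L2 = FGHE/ABD/- → run F
t=20: L0/L1/L2 = GHE/ABDF/- → run G
t=21: L0/L1/L2 = GHE/ABDF/- → run G
t=22: L0/L1/L2 = GHE/ABDF/- → run G
t=23: L0/L1/L2 = GHE/ABDF/- → run G
t=24: L0/L1/L2 = HE/ABDFG/- → run H
t=25: L0/L1/L2 = HE/ABDFG/- → run H
t=26: L0/L1/L2 = HE/ABDFG/- → run H
t=27: L0/L1/L2 = HE/ABDFG/- → run H
t=28: L0/L1/L2 = E/ABDFGH/- → run E
t=29: L0/L1/L2 = E/ABDFGH/- → run E
t=30: L0/L1/L2 = -/ABDFGH/- → run A
t=31: L0/L1/L2 = -/ABDFGH/- → run A
t=32: L0/L1/L2 = -/BDFGH/- → run B
t=33: L0/L1/L2 = -/BDFGH/- → run B
t=34: L0/L1/L2 = -/BDFGH/- → run B
t=35: L0/L1/L2 = -/BDFGH/- → run B
t=36: L0/L1/L2 = -/DFGH/- → run D
t=37: L0/L1/L2 = -/DFGH/- → run D
t=38: L0/L1/L2 = -/DFGH/- → run D
t=39: L0/L1/L2 = -/DFGH/- → run D
t=40: L0/L1/L2 = -/FGH/- → run F
t=41: L0/L1/L2 = -/FGH/- → run F
t=42: L0/L1/L2 = -/GH/- → run G
t=43: L0/L1/L2 = -/GH/- → run G
t=44: L0/L1/L2 = -/GH/- → run G
t=45: L0/L1/L2 = -/H/- → run H
t=46: (idle)
t=47: (idle)
t=48: (idle)
t=49: (idle)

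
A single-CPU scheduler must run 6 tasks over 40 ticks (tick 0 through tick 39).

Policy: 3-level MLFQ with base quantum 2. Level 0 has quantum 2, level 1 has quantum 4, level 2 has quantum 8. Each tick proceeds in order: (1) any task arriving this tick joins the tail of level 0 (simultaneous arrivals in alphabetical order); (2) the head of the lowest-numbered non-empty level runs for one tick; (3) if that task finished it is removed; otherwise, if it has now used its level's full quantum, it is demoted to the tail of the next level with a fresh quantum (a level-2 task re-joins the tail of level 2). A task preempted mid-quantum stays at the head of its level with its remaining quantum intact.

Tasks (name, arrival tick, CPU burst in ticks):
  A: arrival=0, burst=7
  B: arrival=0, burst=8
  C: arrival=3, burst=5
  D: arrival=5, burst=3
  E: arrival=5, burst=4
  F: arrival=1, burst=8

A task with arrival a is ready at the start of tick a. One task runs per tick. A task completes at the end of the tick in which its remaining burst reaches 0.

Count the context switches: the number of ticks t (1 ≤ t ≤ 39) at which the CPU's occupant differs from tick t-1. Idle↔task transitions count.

t=0: L0/L1/L2 = AB/-/- → run A
t=1: L0/L1/L2 = ABF/-/- → run A
t=2: L0/L1/L2 = BF/A/- → run B
t=3: L0/L1/L2 = BFC/A/- → run B
t=4: L0/L1/L2 = FC/AB/- → run F
t=5: L0/L1/L2 = FCDE/AB/- → run F
t=6: L0/L1/L2 = CDE/ABF/- → run C
t=7: L0/L1/L2 = CDE/ABF/- → run C
t=8: L0/L1/L2 = DE/ABFC/- → run D
t=9: L0/L1/L2 = DE/ABFC/- → run D
t=10: L0/L1/L2 = E/ABFCD/- → run E
t=11: L0/L1/L2 = E/ABFCD/- → run E
t=12: L0/L1/L2 = -/ABFCDE/- → run A
t=13: L0/L1/L2 = -/ABFCDE/- → run A
t=14: L0/L1/L2 = -/ABFCDE/- → run A
t=15: L0/L1/L2 = -/ABFCDE/- → run A
t=16: L0/L1/L2 = -/BFCDE/A → run B
t=17: L0/L1/L2 = -/BFCDE/A → run B
t=18: L0/L1/L2 = -/BFCDE/A → run B
t=19: L0/L1/L2 = -/BFCDE/A → run B
t=20: L0/L1/L2 = -/FCDE/AB → run F
t=21: L0/L1/L2 = -/FCDE/AB → run F
t=22: L0/L1/L2 = -/FCDE/AB → run F
t=23: L0/L1/L2 = -/FCDE/AB → run F
t=24: L0/L1/L2 = -/CDE/ABF → run C
t=25: L0/L1/L2 = -/CDE/ABF → run C
t=26: L0/L1/L2 = -/CDE/ABF → run C
t=27: L0/L1/L2 = -/DE/ABF → run D
t=28: L0/L1/L2 = -/E/ABF → run E
t=29: L0/L1/L2 = -/E/ABF → run E
t=30: L0/L1/L2 = -/-/ABF → run A
t=31: L0/L1/L2 = -/-/BF → run B
t=32: L0/L1/L2 = -/-/BF → run B
t=33: L0/L1/L2 = -/-/F → run F
t=34: L0/L1/L2 = -/-/F → run F
t=35: (idle)
t=36: (idle)
t=37: (idle)
t=38: (idle)
t=39: (idle)

context switches = 15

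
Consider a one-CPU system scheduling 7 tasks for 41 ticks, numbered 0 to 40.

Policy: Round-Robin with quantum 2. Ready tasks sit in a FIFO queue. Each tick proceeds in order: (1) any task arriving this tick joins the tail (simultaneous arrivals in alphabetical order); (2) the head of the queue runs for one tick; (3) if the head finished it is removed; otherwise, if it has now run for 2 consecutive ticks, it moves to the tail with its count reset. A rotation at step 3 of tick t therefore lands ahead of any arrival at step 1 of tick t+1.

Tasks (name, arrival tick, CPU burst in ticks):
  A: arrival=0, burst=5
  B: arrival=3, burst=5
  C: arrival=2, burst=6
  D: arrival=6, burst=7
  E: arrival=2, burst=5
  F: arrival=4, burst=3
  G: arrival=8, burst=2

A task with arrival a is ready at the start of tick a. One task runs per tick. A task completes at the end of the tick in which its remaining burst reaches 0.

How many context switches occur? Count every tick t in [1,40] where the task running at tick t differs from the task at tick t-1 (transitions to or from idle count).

context switches = 17

t=0: queue=[A] q_used=0 → run A
t=1: queue=[A] q_used=1 → run A
t=2: queue=[A,C,E] q_used=0 → run A
t=3: queue=[A,C,E,B] q_used=1 → run A
t=4: queue=[C,E,B,A,F] q_used=0 → run C
t=5: queue=[C,E,B,A,F] q_used=1 → run C
t=6: queue=[E,B,A,F,C,D] q_used=0 → run E
t=7: queue=[E,B,A,F,C,D] q_used=1 → run E
t=8: queue=[B,A,F,C,D,E,G] q_used=0 → run B
t=9: queue=[B,A,F,C,D,E,G] q_used=1 → run B
t=10: queue=[A,F,C,D,E,G,B] q_used=0 → run A
t=11: queue=[F,C,D,E,G,B] q_used=0 → run F
t=12: queue=[F,C,D,E,G,B] q_used=1 → run F
t=13: queue=[C,D,E,G,B,F] q_used=0 → run C
t=14: queue=[C,D,E,G,B,F] q_used=1 → run C
t=15: queue=[D,E,G,B,F,C] q_used=0 → run D
t=16: queue=[D,E,G,B,F,C] q_used=1 → run D
t=17: queue=[E,G,B,F,C,D] q_used=0 → run E
t=18: queue=[E,G,B,F,C,D] q_used=1 → run E
t=19: queue=[G,B,F,C,D,E] q_used=0 → run G
t=20: queue=[G,B,F,C,D,E] q_used=1 → run G
t=21: queue=[B,F,C,D,E] q_used=0 → run B
t=22: queue=[B,F,C,D,E] q_used=1 → run B
t=23: queue=[F,C,D,E,B] q_used=0 → run F
t=24: queue=[C,D,E,B] q_used=0 → run C
t=25: queue=[C,D,E,B] q_used=1 → run C
t=26: queue=[D,E,B] q_used=0 → run D
t=27: queue=[D,E,B] q_used=1 → run D
t=28: queue=[E,B,D] q_used=0 → run E
t=29: queue=[B,D] q_used=0 → run B
t=30: queue=[D] q_used=0 → run D
t=31: queue=[D] q_used=1 → run D
t=32: queue=[D] q_used=0 → run D
t=33: (idle)
t=34: (idle)
t=35: (idle)
t=36: (idle)
t=37: (idle)
t=38: (idle)
t=39: (idle)
t=40: (idle)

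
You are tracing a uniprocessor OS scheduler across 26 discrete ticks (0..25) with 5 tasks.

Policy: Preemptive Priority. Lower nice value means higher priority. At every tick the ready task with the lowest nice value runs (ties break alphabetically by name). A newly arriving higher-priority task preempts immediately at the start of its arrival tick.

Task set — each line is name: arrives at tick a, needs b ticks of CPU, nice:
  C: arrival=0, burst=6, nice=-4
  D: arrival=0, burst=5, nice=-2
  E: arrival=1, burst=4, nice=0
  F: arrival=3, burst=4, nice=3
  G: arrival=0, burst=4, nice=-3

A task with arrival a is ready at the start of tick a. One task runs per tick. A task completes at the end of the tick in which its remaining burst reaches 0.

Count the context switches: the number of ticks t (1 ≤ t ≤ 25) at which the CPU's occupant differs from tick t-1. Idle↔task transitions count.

t=0: ready={C,D,G} → run C
t=1: ready={C,D,E,G} → run C
t=2: ready={C,D,E,G} → run C
t=3: ready={C,D,E,F,G} → run C
t=4: ready={C,D,E,F,G} → run C
t=5: ready={C,D,E,F,G} → run C
t=6: ready={D,E,F,G} → run G
t=7: ready={D,E,F,G} → run G
t=8: ready={D,E,F,G} → run G
t=9: ready={D,E,F,G} → run G
t=10: ready={D,E,F} → run D
t=11: ready={D,E,F} → run D
t=12: ready={D,E,F} → run D
t=13: ready={D,E,F} → run D
t=14: ready={D,E,F} → run D
t=15: ready={E,F} → run E
t=16: ready={E,F} → run E
t=17: ready={E,F} → run E
t=18: ready={E,F} → run E
t=19: ready={F} → run F
t=20: ready={F} → run F
t=21: ready={F} → run F
t=22: ready={F} → run F
t=23: (idle)
t=24: (idle)
t=25: (idle)

context switches = 5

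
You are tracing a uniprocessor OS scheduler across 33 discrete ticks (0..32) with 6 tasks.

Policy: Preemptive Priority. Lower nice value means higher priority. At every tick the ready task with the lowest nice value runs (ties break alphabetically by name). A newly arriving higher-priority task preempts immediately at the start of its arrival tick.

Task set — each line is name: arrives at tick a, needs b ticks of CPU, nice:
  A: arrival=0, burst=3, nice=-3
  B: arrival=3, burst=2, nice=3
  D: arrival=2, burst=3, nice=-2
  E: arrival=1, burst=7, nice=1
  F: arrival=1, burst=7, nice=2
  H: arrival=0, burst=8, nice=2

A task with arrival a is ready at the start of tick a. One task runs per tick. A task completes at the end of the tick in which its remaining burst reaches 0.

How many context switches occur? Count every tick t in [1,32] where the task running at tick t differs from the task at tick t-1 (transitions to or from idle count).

t=0: ready={A,H} → run A
t=1: ready={A,E,F,H} → run A
t=2: ready={A,D,E,F,H} → run A
t=3: ready={B,D,E,F,H} → run D
t=4: ready={B,D,E,F,H} → run D
t=5: ready={B,D,E,F,H} → run D
t=6: ready={B,E,F,H} → run E
t=7: ready={B,E,F,H} → run E
t=8: ready={B,E,F,H} → run E
t=9: ready={B,E,F,H} → run E
t=10: ready={B,E,F,H} → run E
t=11: ready={B,E,F,H} → run E
t=12: ready={B,E,F,H} → run E
t=13: ready={B,F,H} → run F
t=14: ready={B,F,H} → run F
t=15: ready={B,F,H} → run F
t=16: ready={B,F,H} → run F
t=17: ready={B,F,H} → run F
t=18: ready={B,F,H} → run F
t=19: ready={B,F,H} → run F
t=20: ready={B,H} → run H
t=21: ready={B,H} → run H
t=22: ready={B,H} → run H
t=23: ready={B,H} → run H
t=24: ready={B,H} → run H
t=25: ready={B,H} → run H
t=26: ready={B,H} → run H
t=27: ready={B,H} → run H
t=28: ready={B} → run B
t=29: ready={B} → run B
t=30: (idle)
t=31: (idle)
t=32: (idle)

context switches = 6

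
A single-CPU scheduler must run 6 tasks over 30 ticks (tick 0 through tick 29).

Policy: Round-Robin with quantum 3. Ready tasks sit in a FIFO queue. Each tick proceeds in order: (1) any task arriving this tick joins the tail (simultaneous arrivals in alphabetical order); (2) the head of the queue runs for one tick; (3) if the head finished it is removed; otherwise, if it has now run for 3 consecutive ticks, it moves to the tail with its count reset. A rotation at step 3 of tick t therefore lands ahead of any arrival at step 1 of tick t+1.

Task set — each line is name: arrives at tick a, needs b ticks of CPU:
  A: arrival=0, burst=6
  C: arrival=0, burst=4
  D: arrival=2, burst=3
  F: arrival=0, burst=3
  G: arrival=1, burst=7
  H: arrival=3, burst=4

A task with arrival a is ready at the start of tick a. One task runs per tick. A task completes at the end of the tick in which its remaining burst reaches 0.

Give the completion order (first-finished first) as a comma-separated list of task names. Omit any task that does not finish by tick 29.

completion order = F, D, A, C, H, G

t=0: queue=[A,C,F] q_used=0 → run A
t=1: queue=[A,C,F,G] q_used=1 → run A
t=2: queue=[A,C,F,G,D] q_used=2 → run A
t=3: queue=[C,F,G,D,A,H] q_used=0 → run C
t=4: queue=[C,F,G,D,A,H] q_used=1 → run C
t=5: queue=[C,F,G,D,A,H] q_used=2 → run C
t=6: queue=[F,G,D,A,H,C] q_used=0 → run F
t=7: queue=[F,G,D,A,H,C] q_used=1 → run F
t=8: queue=[F,G,D,A,H,C] q_used=2 → run F
t=9: queue=[G,D,A,H,C] q_used=0 → run G
t=10: queue=[G,D,A,H,C] q_used=1 → run G
t=11: queue=[G,D,A,H,C] q_used=2 → run G
t=12: queue=[D,A,H,C,G] q_used=0 → run D
t=13: queue=[D,A,H,C,G] q_used=1 → run D
t=14: queue=[D,A,H,C,G] q_used=2 → run D
t=15: queue=[A,H,C,G] q_used=0 → run A
t=16: queue=[A,H,C,G] q_used=1 → run A
t=17: queue=[A,H,C,G] q_used=2 → run A
t=18: queue=[H,C,G] q_used=0 → run H
t=19: queue=[H,C,G] q_used=1 → run H
t=20: queue=[H,C,G] q_used=2 → run H
t=21: queue=[C,G,H] q_used=0 → run C
t=22: queue=[G,H] q_used=0 → run G
t=23: queue=[G,H] q_used=1 → run G
t=24: queue=[G,H] q_used=2 → run G
t=25: queue=[H,G] q_used=0 → run H
t=26: queue=[G] q_used=0 → run G
t=27: (idle)
t=28: (idle)
t=29: (idle)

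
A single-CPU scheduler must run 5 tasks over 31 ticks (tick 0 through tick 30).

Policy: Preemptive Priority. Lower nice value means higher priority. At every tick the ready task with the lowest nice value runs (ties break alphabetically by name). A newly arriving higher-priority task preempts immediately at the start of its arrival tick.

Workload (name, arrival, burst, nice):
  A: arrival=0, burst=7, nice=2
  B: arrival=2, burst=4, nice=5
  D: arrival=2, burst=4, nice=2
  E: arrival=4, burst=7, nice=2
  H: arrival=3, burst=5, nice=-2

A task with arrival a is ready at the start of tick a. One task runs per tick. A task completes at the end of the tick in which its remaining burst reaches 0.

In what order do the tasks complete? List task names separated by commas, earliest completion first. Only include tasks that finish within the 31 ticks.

completion order = H, A, D, E, B

t=0: ready={A} → run A
t=1: ready={A} → run A
t=2: ready={A,B,D} → run A
t=3: ready={A,B,D,H} → run H
t=4: ready={A,B,D,E,H} → run H
t=5: ready={A,B,D,E,H} → run H
t=6: ready={A,B,D,E,H} → run H
t=7: ready={A,B,D,E,H} → run H
t=8: ready={A,B,D,E} → run A
t=9: ready={A,B,D,E} → run A
t=10: ready={A,B,D,E} → run A
t=11: ready={A,B,D,E} → run A
t=12: ready={B,D,E} → run D
t=13: ready={B,D,E} → run D
t=14: ready={B,D,E} → run D
t=15: ready={B,D,E} → run D
t=16: ready={B,E} → run E
t=17: ready={B,E} → run E
t=18: ready={B,E} → run E
t=19: ready={B,E} → run E
t=20: ready={B,E} → run E
t=21: ready={B,E} → run E
t=22: ready={B,E} → run E
t=23: ready={B} → run B
t=24: ready={B} → run B
t=25: ready={B} → run B
t=26: ready={B} → run B
t=27: (idle)
t=28: (idle)
t=29: (idle)
t=30: (idle)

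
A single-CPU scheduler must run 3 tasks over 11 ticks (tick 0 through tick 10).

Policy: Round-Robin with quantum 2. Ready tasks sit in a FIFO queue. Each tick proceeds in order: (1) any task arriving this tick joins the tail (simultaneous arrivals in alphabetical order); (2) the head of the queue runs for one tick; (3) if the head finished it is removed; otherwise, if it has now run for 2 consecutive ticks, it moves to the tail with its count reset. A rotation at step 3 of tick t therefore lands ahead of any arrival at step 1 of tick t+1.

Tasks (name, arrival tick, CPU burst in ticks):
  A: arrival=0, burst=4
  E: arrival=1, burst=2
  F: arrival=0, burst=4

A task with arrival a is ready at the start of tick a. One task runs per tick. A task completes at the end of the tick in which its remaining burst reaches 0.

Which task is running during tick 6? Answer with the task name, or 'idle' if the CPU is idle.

running at tick 6 = A

t=0: queue=[A,F] q_used=0 → run A
t=1: queue=[A,F,E] q_used=1 → run A
t=2: queue=[F,E,A] q_used=0 → run F
t=3: queue=[F,E,A] q_used=1 → run F
t=4: queue=[E,A,F] q_used=0 → run E
t=5: queue=[E,A,F] q_used=1 → run E
t=6: queue=[A,F] q_used=0 → run A
t=7: queue=[A,F] q_used=1 → run A
t=8: queue=[F] q_used=0 → run F
t=9: queue=[F] q_used=1 → run F
t=10: (idle)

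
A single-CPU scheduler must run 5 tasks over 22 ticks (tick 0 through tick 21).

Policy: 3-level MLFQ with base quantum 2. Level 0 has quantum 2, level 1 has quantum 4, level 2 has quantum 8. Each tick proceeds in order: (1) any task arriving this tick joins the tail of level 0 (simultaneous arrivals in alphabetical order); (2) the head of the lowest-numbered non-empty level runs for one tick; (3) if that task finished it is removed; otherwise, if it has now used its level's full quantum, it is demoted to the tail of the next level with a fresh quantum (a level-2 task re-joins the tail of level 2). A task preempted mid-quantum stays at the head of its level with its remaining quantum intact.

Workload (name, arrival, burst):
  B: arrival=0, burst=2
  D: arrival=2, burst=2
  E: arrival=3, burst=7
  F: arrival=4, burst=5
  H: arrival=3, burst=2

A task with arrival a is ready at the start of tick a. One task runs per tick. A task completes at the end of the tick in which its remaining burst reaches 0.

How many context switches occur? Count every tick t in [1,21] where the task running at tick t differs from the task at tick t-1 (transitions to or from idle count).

context switches = 8

t=0: L0/L1/L2 = B/-/- → run B
t=1: L0/L1/L2 = B/-/- → run B
t=2: L0/L1/L2 = D/-/- → run D
t=3: L0/L1/L2 = DEH/-/- → run D
t=4: L0/L1/L2 = EHF/-/- → run E
t=5: L0/L1/L2 = EHF/-/- → run E
t=6: L0/L1/L2 = HF/E/- → run H
t=7: L0/L1/L2 = HF/E/- → run H
t=8: L0/L1/L2 = F/E/- → run F
t=9: L0/L1/L2 = F/E/- → run F
t=10: L0/L1/L2 = -/EF/- → run E
t=11: L0/L1/L2 = -/EF/- → run E
t=12: L0/L1/L2 = -/EF/- → run E
t=13: L0/L1/L2 = -/EF/- → run E
t=14: L0/L1/L2 = -/F/E → run F
t=15: L0/L1/L2 = -/F/E → run F
t=16: L0/L1/L2 = -/F/E → run F
t=17: L0/L1/L2 = -/-/E → run E
t=18: (idle)
t=19: (idle)
t=20: (idle)
t=21: (idle)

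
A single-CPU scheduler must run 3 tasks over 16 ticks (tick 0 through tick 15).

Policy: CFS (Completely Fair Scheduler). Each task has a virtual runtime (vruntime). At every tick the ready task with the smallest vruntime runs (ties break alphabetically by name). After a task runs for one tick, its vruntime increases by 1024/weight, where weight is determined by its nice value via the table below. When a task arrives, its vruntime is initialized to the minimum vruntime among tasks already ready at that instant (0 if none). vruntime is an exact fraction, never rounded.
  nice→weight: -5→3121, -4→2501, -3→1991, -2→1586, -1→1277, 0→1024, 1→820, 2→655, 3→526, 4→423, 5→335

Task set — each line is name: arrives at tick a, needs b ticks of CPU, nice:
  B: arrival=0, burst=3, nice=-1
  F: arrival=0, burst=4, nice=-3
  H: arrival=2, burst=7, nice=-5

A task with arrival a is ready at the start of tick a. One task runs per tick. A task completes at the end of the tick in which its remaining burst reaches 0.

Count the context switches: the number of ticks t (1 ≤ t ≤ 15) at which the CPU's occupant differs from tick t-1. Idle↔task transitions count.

context switches = 10

t=0: vr[B=0 F=0] → run B
t=1: vr[B=1024/1277 F=0] → run F
t=2: vr[B=1024/1277 F=1024/1991 H=1024/1991] → run F
t=3: vr[B=1024/1277 F=2048/1991 H=1024/1991] → run H
t=4: vr[B=1024/1277 F=2048/1991 H=5234688/6213911] → run B
t=5: vr[B=2048/1277 F=2048/1991 H=5234688/6213911] → run H
t=6: vr[B=2048/1277 F=2048/1991 H=7273472/6213911] → run F
t=7: vr[B=2048/1277 F=3072/1991 H=7273472/6213911] → run H
t=8: vr[B=2048/1277 F=3072/1991 H=9312256/6213911] → run H
t=9: vr[B=2048/1277 F=3072/1991 H=11351040/6213911] → run F
t=10: vr[B=2048/1277 H=11351040/6213911] → run B
t=11: vr[H=11351040/6213911] → run H
t=12: vr[H=13389824/6213911] → run H
t=13: vr[H=15428608/6213911] → run H
t=14: (idle)
t=15: (idle)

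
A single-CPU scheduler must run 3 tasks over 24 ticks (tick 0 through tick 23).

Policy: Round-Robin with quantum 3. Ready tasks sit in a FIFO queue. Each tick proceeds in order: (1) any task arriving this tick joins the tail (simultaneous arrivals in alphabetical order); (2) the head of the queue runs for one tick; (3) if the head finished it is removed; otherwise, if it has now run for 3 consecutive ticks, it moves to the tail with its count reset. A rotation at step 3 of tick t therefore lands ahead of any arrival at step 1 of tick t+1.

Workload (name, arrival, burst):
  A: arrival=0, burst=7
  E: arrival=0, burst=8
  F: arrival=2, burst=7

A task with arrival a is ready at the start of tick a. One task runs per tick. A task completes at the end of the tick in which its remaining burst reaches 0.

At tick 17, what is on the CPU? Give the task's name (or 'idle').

t=0: queue=[A,E] q_used=0 → run A
t=1: queue=[A,E] q_used=1 → run A
t=2: queue=[A,E,F] q_used=2 → run A
t=3: queue=[E,F,A] q_used=0 → run E
t=4: queue=[E,F,A] q_used=1 → run E
t=5: queue=[E,F,A] q_used=2 → run E
t=6: queue=[F,A,E] q_used=0 → run F
t=7: queue=[F,A,E] q_used=1 → run F
t=8: queue=[F,A,E] q_used=2 → run F
t=9: queue=[A,E,F] q_used=0 → run A
t=10: queue=[A,E,F] q_used=1 → run A
t=11: queue=[A,E,F] q_used=2 → run A
t=12: queue=[E,F,A] q_used=0 → run E
t=13: queue=[E,F,A] q_used=1 → run E
t=14: queue=[E,F,A] q_used=2 → run E
t=15: queue=[F,A,E] q_used=0 → run F
t=16: queue=[F,A,E] q_used=1 → run F
t=17: queue=[F,A,E] q_used=2 → run F
t=18: queue=[A,E,F] q_used=0 → run A
t=19: queue=[E,F] q_used=0 → run E
t=20: queue=[E,F] q_used=1 → run E
t=21: queue=[F] q_used=0 → run F
t=22: (idle)
t=23: (idle)

running at tick 17 = F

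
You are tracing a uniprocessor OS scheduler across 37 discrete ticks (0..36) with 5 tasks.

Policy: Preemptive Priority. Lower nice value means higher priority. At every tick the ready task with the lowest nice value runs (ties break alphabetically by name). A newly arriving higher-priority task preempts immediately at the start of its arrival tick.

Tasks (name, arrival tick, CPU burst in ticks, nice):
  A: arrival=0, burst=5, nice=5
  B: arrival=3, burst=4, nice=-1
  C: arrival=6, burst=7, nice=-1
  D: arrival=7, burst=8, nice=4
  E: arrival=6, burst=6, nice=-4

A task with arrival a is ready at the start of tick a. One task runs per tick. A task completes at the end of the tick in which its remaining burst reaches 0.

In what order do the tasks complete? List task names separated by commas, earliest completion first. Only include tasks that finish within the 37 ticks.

completion order = E, B, C, D, A

t=0: ready={A} → run A
t=1: ready={A} → run A
t=2: ready={A} → run A
t=3: ready={A,B} → run B
t=4: ready={A,B} → run B
t=5: ready={A,B} → run B
t=6: ready={A,B,C,E} → run E
t=7: ready={A,B,C,D,E} → run E
t=8: ready={A,B,C,D,E} → run E
t=9: ready={A,B,C,D,E} → run E
t=10: ready={A,B,C,D,E} → run E
t=11: ready={A,B,C,D,E} → run E
t=12: ready={A,B,C,D} → run B
t=13: ready={A,C,D} → run C
t=14: ready={A,C,D} → run C
t=15: ready={A,C,D} → run C
t=16: ready={A,C,D} → run C
t=17: ready={A,C,D} → run C
t=18: ready={A,C,D} → run C
t=19: ready={A,C,D} → run C
t=20: ready={A,D} → run D
t=21: ready={A,D} → run D
t=22: ready={A,D} → run D
t=23: ready={A,D} → run D
t=24: ready={A,D} → run D
t=25: ready={A,D} → run D
t=26: ready={A,D} → run D
t=27: ready={A,D} → run D
t=28: ready={A} → run A
t=29: ready={A} → run A
t=30: (idle)
t=31: (idle)
t=32: (idle)
t=33: (idle)
t=34: (idle)
t=35: (idle)
t=36: (idle)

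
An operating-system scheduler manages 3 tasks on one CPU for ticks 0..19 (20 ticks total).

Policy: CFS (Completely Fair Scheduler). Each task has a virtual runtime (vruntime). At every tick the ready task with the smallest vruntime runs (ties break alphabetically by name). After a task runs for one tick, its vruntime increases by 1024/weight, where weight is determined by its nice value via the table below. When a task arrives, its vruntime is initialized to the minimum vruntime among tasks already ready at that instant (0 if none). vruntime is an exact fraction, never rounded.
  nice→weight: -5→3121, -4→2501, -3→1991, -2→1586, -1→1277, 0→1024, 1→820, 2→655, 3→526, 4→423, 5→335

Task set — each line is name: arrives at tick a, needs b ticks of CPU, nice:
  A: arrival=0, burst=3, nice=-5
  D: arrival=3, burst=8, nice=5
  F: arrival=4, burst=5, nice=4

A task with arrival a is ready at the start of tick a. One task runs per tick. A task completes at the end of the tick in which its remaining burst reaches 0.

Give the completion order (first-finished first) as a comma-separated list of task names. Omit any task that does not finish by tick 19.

completion order = A, F, D

t=0: vr[A=0] → run A
t=1: vr[A=1024/3121] → run A
t=2: vr[A=2048/3121] → run A
t=3: vr[D=0] → run D
t=4: vr[D=1024/335 F=1024/335] → run D
t=5: vr[D=2048/335 F=1024/335] → run F
t=6: vr[D=2048/335 F=776192/141705] → run F
t=7: vr[D=2048/335 F=1119232/141705] → run D
t=8: vr[D=3072/335 F=1119232/141705] → run F
t=9: vr[D=3072/335 F=487424/47235] → run D
t=10: vr[D=4096/335 F=487424/47235] → run F
t=11: vr[D=4096/335 F=1805312/141705] → run D
t=12: vr[D=1024/67 F=1805312/141705] → run F
t=13: vr[D=1024/67] → run D
t=14: vr[D=6144/335] → run D
t=15: vr[D=7168/335] → run D
t=16: (idle)
t=17: (idle)
t=18: (idle)
t=19: (idle)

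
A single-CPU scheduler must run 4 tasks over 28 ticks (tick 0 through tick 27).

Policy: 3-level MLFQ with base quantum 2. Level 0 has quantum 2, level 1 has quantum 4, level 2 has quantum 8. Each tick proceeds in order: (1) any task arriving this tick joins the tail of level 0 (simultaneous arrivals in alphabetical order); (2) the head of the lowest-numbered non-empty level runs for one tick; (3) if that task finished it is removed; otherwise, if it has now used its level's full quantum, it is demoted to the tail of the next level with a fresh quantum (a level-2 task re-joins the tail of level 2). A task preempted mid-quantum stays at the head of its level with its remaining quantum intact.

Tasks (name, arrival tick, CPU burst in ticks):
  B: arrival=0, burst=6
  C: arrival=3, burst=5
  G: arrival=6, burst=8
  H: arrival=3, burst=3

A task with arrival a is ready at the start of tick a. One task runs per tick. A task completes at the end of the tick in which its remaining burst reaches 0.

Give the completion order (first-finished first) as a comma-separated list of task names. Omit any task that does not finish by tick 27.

t=0: L0/L1/L2 = B/-/- → run B
t=1: L0/L1/L2 = B/-/- → run B
t=2: L0/L1/L2 = -/B/- → run B
t=3: L0/L1/L2 = CH/B/- → run C
t=4: L0/L1/L2 = CH/B/- → run C
t=5: L0/L1/L2 = H/BC/- → run H
t=6: L0/L1/L2 = HG/BC/- → run H
t=7: L0/L1/L2 = G/BCH/- → run G
t=8: L0/L1/L2 = G/BCH/- → run G
t=9: L0/L1/L2 = -/BCHG/- → run B
t=10: L0/L1/L2 = -/BCHG/- → run B
t=11: L0/L1/L2 = -/BCHG/- → run B
t=12: L0/L1/L2 = -/CHG/- → run C
t=13: L0/L1/L2 = -/CHG/- → run C
t=14: L0/L1/L2 = -/CHG/- → run C
t=15: L0/L1/L2 = -/HG/- → run H
t=16: L0/L1/L2 = -/G/- → run G
t=17: L0/L1/L2 = -/G/- → run G
t=18: L0/L1/L2 = -/G/- → run G
t=19: L0/L1/L2 = -/G/- → run G
t=20: L0/L1/L2 = -/-/G → run G
t=21: L0/L1/L2 = -/-/G → run G
t=22: (idle)
t=23: (idle)
t=24: (idle)
t=25: (idle)
t=26: (idle)
t=27: (idle)

completion order = B, C, H, G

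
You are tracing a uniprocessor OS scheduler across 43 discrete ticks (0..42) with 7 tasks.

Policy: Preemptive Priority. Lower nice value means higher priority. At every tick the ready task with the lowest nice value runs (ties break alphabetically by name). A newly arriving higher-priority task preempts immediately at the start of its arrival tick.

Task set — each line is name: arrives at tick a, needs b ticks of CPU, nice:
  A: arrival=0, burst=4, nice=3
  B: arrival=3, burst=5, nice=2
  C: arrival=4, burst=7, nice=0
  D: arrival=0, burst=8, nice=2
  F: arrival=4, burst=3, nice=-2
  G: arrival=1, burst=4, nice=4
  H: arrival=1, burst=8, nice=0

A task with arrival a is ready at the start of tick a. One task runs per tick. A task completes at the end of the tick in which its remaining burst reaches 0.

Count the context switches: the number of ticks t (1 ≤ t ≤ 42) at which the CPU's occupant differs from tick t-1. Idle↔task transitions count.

context switches = 9

t=0: ready={A,D} → run D
t=1: ready={A,D,G,H} → run H
t=2: ready={A,D,G,H} → run H
t=3: ready={A,B,D,G,H} → run H
t=4: ready={A,B,C,D,F,G,H} → run F
t=5: ready={A,B,C,D,F,G,H} → run F
t=6: ready={A,B,C,D,F,G,H} → run F
t=7: ready={A,B,C,D,G,H} → run C
t=8: ready={A,B,C,D,G,H} → run C
t=9: ready={A,B,C,D,G,H} → run C
t=10: ready={A,B,C,D,G,H} → run C
t=11: ready={A,B,C,D,G,H} → run C
t=12: ready={A,B,C,D,G,H} → run C
t=13: ready={A,B,C,D,G,H} → run C
t=14: ready={A,B,D,G,H} → run H
t=15: ready={A,B,D,G,H} → run H
t=16: ready={A,B,D,G,H} → run H
t=17: ready={A,B,D,G,H} → run H
t=18: ready={A,B,D,G,H} → run H
t=19: ready={A,B,D,G} → run B
t=20: ready={A,B,D,G} → run B
t=21: ready={A,B,D,G} → run B
t=22: ready={A,B,D,G} → run B
t=23: ready={A,B,D,G} → run B
t=24: ready={A,D,G} → run D
t=25: ready={A,D,G} → run D
t=26: ready={A,D,G} → run D
t=27: ready={A,D,G} → run D
t=28: ready={A,D,G} → run D
t=29: ready={A,D,G} → run D
t=30: ready={A,D,G} → run D
t=31: ready={A,G} → run A
t=32: ready={A,G} → run A
t=33: ready={A,G} → run A
t=34: ready={A,G} → run A
t=35: ready={G} → run G
t=36: ready={G} → run G
t=37: ready={G} → run G
t=38: ready={G} → run G
t=39: (idle)
t=40: (idle)
t=41: (idle)
t=42: (idle)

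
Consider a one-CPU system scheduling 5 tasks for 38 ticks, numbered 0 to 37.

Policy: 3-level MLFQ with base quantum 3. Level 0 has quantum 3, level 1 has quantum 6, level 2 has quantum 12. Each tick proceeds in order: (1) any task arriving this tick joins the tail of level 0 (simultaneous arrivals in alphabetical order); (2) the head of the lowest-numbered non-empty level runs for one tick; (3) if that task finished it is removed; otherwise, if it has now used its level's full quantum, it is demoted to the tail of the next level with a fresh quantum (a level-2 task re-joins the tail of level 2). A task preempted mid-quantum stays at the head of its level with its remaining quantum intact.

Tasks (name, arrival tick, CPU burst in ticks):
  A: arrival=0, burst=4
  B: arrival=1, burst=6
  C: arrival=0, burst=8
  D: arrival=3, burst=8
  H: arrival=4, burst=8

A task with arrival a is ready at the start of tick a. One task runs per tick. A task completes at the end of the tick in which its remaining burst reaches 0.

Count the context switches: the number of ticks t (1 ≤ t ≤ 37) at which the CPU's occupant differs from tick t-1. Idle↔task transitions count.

context switches = 10

t=0: L0/L1/L2 = AC/-/- → run A
t=1: L0/L1/L2 = ACB/-/- → run A
t=2: L0/L1/L2 = ACB/-/- → run A
t=3: L0/L1/L2 = CBD/A/- → run C
t=4: L0/L1/L2 = CBDH/A/- → run C
t=5: L0/L1/L2 = CBDH/A/- → run C
t=6: L0/L1/L2 = BDH/AC/- → run B
t=7: L0/L1/L2 = BDH/AC/- → run B
t=8: L0/L1/L2 = BDH/AC/- → run B
t=9: L0/L1/L2 = DH/ACB/- → run D
t=10: L0/L1/L2 = DH/ACB/- → run D
t=11: L0/L1/L2 = DH/ACB/- → run D
t=12: L0/L1/L2 = H/ACBD/- → run H
t=13: L0/L1/L2 = H/ACBD/- → run H
t=14: L0/L1/L2 = H/ACBD/- → run H
t=15: L0/L1/L2 = -/ACBDH/- → run A
t=16: L0/L1/L2 = -/CBDH/- → run C
t=17: L0/L1/L2 = -/CBDH/- → run C
t=18: L0/L1/L2 = -/CBDH/- → run C
t=19: L0/L1/L2 = -/CBDH/- → run C
t=20: L0/L1/L2 = -/CBDH/- → run C
t=21: L0/L1/L2 = -/BDH/- → run B
t=22: L0/L1/L2 = -/BDH/- → run B
t=23: L0/L1/L2 = -/BDH/- → run B
t=24: L0/L1/L2 = -/DH/- → run D
t=25: L0/L1/L2 = -/DH/- → run D
t=26: L0/L1/L2 = -/DH/- → run D
t=27: L0/L1/L2 = -/DH/- → run D
t=28: L0/L1/L2 = -/DH/- → run D
t=29: L0/L1/L2 = -/H/- → run H
t=30: L0/L1/L2 = -/H/- → run H
t=31: L0/L1/L2 = -/H/- → run H
t=32: L0/L1/L2 = -/H/- → run H
t=33: L0/L1/L2 = -/H/- → run H
t=34: (idle)
t=35: (idle)
t=36: (idle)
t=37: (idle)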